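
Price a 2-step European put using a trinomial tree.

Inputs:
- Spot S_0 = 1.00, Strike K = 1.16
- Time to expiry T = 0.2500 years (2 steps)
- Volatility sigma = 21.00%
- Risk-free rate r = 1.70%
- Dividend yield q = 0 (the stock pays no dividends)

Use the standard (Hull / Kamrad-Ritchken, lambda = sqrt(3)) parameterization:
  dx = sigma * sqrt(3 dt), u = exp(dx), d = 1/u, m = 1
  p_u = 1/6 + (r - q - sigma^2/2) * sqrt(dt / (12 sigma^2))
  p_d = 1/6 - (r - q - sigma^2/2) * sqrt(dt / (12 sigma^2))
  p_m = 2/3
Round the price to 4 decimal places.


Answer: Price = V(0,0) = 0.1587

Derivation:
dt = T/N = 0.125000; dx = sigma*sqrt(3*dt) = 0.128598
u = exp(dx) = 1.137233; d = 1/u = 0.879327
p_u = 0.164212, p_m = 0.666667, p_d = 0.169121
Discount per step: exp(-r*dt) = 0.997877
Stock lattice S(k, j) with j the centered position index:
  k=0: S(0,+0) = 1.0000
  k=1: S(1,-1) = 0.8793; S(1,+0) = 1.0000; S(1,+1) = 1.1372
  k=2: S(2,-2) = 0.7732; S(2,-1) = 0.8793; S(2,+0) = 1.0000; S(2,+1) = 1.1372; S(2,+2) = 1.2933
Terminal payoffs V(N, j) = max(K - S_T, 0):
  V(2,-2) = 0.386784; V(2,-1) = 0.280673; V(2,+0) = 0.160000; V(2,+1) = 0.022767; V(2,+2) = 0.000000
Backward induction: V(k, j) = exp(-r*dt) * [p_u * V(k+1, j+1) + p_m * V(k+1, j) + p_d * V(k+1, j-1)]
  V(1,-1) = exp(-r*dt) * [p_u*0.160000 + p_m*0.280673 + p_d*0.386784] = 0.278211
  V(1,+0) = exp(-r*dt) * [p_u*0.022767 + p_m*0.160000 + p_d*0.280673] = 0.157538
  V(1,+1) = exp(-r*dt) * [p_u*0.000000 + p_m*0.022767 + p_d*0.160000] = 0.042148
  V(0,+0) = exp(-r*dt) * [p_u*0.042148 + p_m*0.157538 + p_d*0.278211] = 0.158660


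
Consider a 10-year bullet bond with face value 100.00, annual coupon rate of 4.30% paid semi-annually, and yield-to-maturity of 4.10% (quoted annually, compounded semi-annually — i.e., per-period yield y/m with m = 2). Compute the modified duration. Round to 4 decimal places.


Coupon per period c = face * coupon_rate / m = 2.150000
Periods per year m = 2; per-period yield y/m = 0.020500
Number of cashflows N = 20
Cashflows (t years, CF_t, discount factor 1/(1+y/m)^(m*t), PV):
  t = 0.5000: CF_t = 2.150000, DF = 0.979912, PV = 2.106810
  t = 1.0000: CF_t = 2.150000, DF = 0.960227, PV = 2.064488
  t = 1.5000: CF_t = 2.150000, DF = 0.940938, PV = 2.023017
  t = 2.0000: CF_t = 2.150000, DF = 0.922036, PV = 1.982378
  t = 2.5000: CF_t = 2.150000, DF = 0.903514, PV = 1.942555
  t = 3.0000: CF_t = 2.150000, DF = 0.885364, PV = 1.903533
  t = 3.5000: CF_t = 2.150000, DF = 0.867579, PV = 1.865294
  t = 4.0000: CF_t = 2.150000, DF = 0.850151, PV = 1.827824
  t = 4.5000: CF_t = 2.150000, DF = 0.833073, PV = 1.791106
  t = 5.0000: CF_t = 2.150000, DF = 0.816338, PV = 1.755126
  t = 5.5000: CF_t = 2.150000, DF = 0.799939, PV = 1.719869
  t = 6.0000: CF_t = 2.150000, DF = 0.783870, PV = 1.685320
  t = 6.5000: CF_t = 2.150000, DF = 0.768123, PV = 1.651465
  t = 7.0000: CF_t = 2.150000, DF = 0.752693, PV = 1.618290
  t = 7.5000: CF_t = 2.150000, DF = 0.737573, PV = 1.585781
  t = 8.0000: CF_t = 2.150000, DF = 0.722756, PV = 1.553926
  t = 8.5000: CF_t = 2.150000, DF = 0.708237, PV = 1.522710
  t = 9.0000: CF_t = 2.150000, DF = 0.694010, PV = 1.492122
  t = 9.5000: CF_t = 2.150000, DF = 0.680069, PV = 1.462148
  t = 10.0000: CF_t = 102.150000, DF = 0.666407, PV = 68.073517
Price P = sum_t PV_t = 101.627281
First compute Macaulay numerator sum_t t * PV_t:
  t * PV_t at t = 0.5000: 1.053405
  t * PV_t at t = 1.0000: 2.064488
  t * PV_t at t = 1.5000: 3.034525
  t * PV_t at t = 2.0000: 3.964756
  t * PV_t at t = 2.5000: 4.856389
  t * PV_t at t = 3.0000: 5.710599
  t * PV_t at t = 3.5000: 6.528531
  t * PV_t at t = 4.0000: 7.311296
  t * PV_t at t = 4.5000: 8.059979
  t * PV_t at t = 5.0000: 8.775631
  t * PV_t at t = 5.5000: 9.459279
  t * PV_t at t = 6.0000: 10.111919
  t * PV_t at t = 6.5000: 10.734522
  t * PV_t at t = 7.0000: 11.328030
  t * PV_t at t = 7.5000: 11.893361
  t * PV_t at t = 8.0000: 12.431407
  t * PV_t at t = 8.5000: 12.943038
  t * PV_t at t = 9.0000: 13.429097
  t * PV_t at t = 9.5000: 13.890405
  t * PV_t at t = 10.0000: 680.735172
Macaulay duration D = 838.315828 / 101.627281 = 8.248925
Modified duration = D / (1 + y/m) = 8.248925 / (1 + 0.020500) = 8.083219

Answer: Modified duration = 8.0832


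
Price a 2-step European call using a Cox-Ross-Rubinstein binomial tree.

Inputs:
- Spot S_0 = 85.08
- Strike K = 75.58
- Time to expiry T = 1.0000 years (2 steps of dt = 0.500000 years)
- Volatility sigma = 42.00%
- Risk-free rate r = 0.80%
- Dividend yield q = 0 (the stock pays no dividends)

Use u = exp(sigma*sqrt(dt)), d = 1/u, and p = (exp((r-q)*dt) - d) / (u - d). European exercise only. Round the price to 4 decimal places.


Answer: Price = V(0,0) = 19.2268

Derivation:
dt = T/N = 0.500000
u = exp(sigma*sqrt(dt)) = 1.345795; d = 1/u = 0.743055
p = (exp((r-q)*dt) - d) / (u - d) = 0.432944
Discount per step: exp(-r*dt) = 0.996008
Stock lattice S(k, i) with i counting down-moves:
  k=0: S(0,0) = 85.0800
  k=1: S(1,0) = 114.5002; S(1,1) = 63.2191
  k=2: S(2,0) = 154.0938; S(2,1) = 85.0800; S(2,2) = 46.9753
Terminal payoffs V(N, i) = max(S_T - K, 0):
  V(2,0) = 78.513828; V(2,1) = 9.500000; V(2,2) = 0.000000
Backward induction: V(k, i) = exp(-r*dt) * [p * V(k+1, i) + (1-p) * V(k+1, i+1)].
  V(1,0) = exp(-r*dt) * [p*78.513828 + (1-p)*9.500000] = 39.221947
  V(1,1) = exp(-r*dt) * [p*9.500000 + (1-p)*0.000000] = 4.096553
  V(0,0) = exp(-r*dt) * [p*39.221947 + (1-p)*4.096553] = 19.226833


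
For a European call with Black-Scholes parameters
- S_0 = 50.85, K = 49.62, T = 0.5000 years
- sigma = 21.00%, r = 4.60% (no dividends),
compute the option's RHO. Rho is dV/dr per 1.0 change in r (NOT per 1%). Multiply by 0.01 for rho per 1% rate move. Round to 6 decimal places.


d1 = 0.3940345415; d2 = 0.2455421175
phi(d1) = 0.3691433813; exp(-qT) = 1.0000000000; exp(-rT) = 0.9772624838
N(d2) = 0.5969816495
Rho = K*T*exp(-rT)*N(d2) = 49.6200 * 0.5000 * 0.9772624838 * 0.5969816495 = 14.474347

Answer: Rho = 14.474347


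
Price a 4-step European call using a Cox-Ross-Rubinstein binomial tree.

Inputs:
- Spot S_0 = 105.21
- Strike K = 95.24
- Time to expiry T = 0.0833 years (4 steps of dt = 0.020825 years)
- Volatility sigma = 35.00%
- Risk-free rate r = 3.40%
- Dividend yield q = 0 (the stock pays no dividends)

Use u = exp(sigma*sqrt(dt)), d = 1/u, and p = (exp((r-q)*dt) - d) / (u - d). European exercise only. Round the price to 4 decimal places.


dt = T/N = 0.020825
u = exp(sigma*sqrt(dt)) = 1.051805; d = 1/u = 0.950746
p = (exp((r-q)*dt) - d) / (u - d) = 0.494384
Discount per step: exp(-r*dt) = 0.999292
Stock lattice S(k, i) with i counting down-moves:
  k=0: S(0,0) = 105.2100
  k=1: S(1,0) = 110.6604; S(1,1) = 100.0280
  k=2: S(2,0) = 116.3932; S(2,1) = 105.2100; S(2,2) = 95.1013
  k=3: S(3,0) = 122.4230; S(3,1) = 110.6604; S(3,2) = 100.0280; S(3,3) = 90.4172
  k=4: S(4,0) = 128.7652; S(4,1) = 116.3932; S(4,2) = 105.2100; S(4,3) = 95.1013; S(4,4) = 85.9638
Terminal payoffs V(N, i) = max(S_T - K, 0):
  V(4,0) = 33.525192; V(4,1) = 21.153238; V(4,2) = 9.970000; V(4,3) = 0.000000; V(4,4) = 0.000000
Backward induction: V(k, i) = exp(-r*dt) * [p * V(k+1, i) + (1-p) * V(k+1, i+1)].
  V(3,0) = exp(-r*dt) * [p*33.525192 + (1-p)*21.153238] = 27.250438
  V(3,1) = exp(-r*dt) * [p*21.153238 + (1-p)*9.970000] = 15.487849
  V(3,2) = exp(-r*dt) * [p*9.970000 + (1-p)*0.000000] = 4.925524
  V(3,3) = exp(-r*dt) * [p*0.000000 + (1-p)*0.000000] = 0.000000
  V(2,0) = exp(-r*dt) * [p*27.250438 + (1-p)*15.487849] = 21.288012
  V(2,1) = exp(-r*dt) * [p*15.487849 + (1-p)*4.925524] = 10.140191
  V(2,2) = exp(-r*dt) * [p*4.925524 + (1-p)*0.000000] = 2.433379
  V(1,0) = exp(-r*dt) * [p*21.288012 + (1-p)*10.140191] = 15.640422
  V(1,1) = exp(-r*dt) * [p*10.140191 + (1-p)*2.433379] = 6.239088
  V(0,0) = exp(-r*dt) * [p*15.640422 + (1-p)*6.239088] = 10.879256

Answer: Price = V(0,0) = 10.8793


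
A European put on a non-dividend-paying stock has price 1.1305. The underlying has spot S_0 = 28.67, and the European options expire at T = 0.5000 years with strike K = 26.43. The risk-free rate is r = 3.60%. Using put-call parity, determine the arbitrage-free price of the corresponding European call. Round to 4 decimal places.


Put-call parity: C - P = S_0 * exp(-qT) - K * exp(-rT).
S_0 * exp(-qT) = 28.6700 * 1.00000000 = 28.67000000
K * exp(-rT) = 26.4300 * 0.98216103 = 25.95851609
C = P + S*exp(-qT) - K*exp(-rT)
C = 1.1305 + 28.67000000 - 25.95851609 = 3.8420

Answer: Call price = 3.8420


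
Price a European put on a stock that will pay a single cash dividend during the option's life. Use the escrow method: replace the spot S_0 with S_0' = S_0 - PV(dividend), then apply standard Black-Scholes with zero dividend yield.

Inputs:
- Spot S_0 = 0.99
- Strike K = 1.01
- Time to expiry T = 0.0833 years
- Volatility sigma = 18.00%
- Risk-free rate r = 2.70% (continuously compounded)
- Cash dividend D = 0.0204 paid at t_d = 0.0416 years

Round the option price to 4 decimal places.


PV(D) = D * exp(-r * t_d) = 0.0204 * 0.99887743 = 0.02037710
S_0' = S_0 - PV(D) = 0.9900 - 0.02037710 = 0.96962290
d1 = (ln(S_0'/K) + (r + sigma^2/2)*T) / (sigma*sqrt(T)) = -0.71605403
d2 = d1 - sigma*sqrt(T) = -0.76800516
exp(-rT) = 0.99775343
N(-d1) = 0.76302100; N(-d2) = 0.77875794
P = K * exp(-rT) * N(-d2) - S_0' * N(-d1) = 1.0100 * 0.99775343 * 0.77875794 - 0.96962290 * 0.76302100 = 0.0449

Answer: Price = 0.0449


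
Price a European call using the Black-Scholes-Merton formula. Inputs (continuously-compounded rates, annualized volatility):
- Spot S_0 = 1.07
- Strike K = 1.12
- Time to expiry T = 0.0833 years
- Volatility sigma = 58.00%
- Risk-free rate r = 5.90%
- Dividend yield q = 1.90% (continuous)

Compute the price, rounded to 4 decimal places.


Answer: Price = 0.0520

Derivation:
d1 = (ln(S/K) + (r - q + 0.5*sigma^2) * T) / (sigma * sqrt(T)) = -0.16921924
d2 = d1 - sigma * sqrt(T) = -0.33661733
exp(-rT) = 0.99509736; exp(-qT) = 0.99841855
C = S_0 * exp(-qT) * N(d1) - K * exp(-rT) * N(d2)
N(d1) = 0.43281210; N(d2) = 0.36820270
C = 1.0700 * 0.99841855 * 0.43281210 - 1.1200 * 0.99509736 * 0.36820270 = 0.0520


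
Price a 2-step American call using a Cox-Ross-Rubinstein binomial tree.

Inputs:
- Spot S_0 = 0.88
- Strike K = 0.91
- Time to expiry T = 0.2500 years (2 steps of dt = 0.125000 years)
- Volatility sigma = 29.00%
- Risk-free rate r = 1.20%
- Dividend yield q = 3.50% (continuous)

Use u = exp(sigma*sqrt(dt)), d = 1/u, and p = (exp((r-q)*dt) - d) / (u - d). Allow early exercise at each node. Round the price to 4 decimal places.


Answer: Price = V(0,0) = 0.0360

Derivation:
dt = T/N = 0.125000
u = exp(sigma*sqrt(dt)) = 1.107971; d = 1/u = 0.902551
p = (exp((r-q)*dt) - d) / (u - d) = 0.460414
Discount per step: exp(-r*dt) = 0.998501
Stock lattice S(k, i) with i counting down-moves:
  k=0: S(0,0) = 0.8800
  k=1: S(1,0) = 0.9750; S(1,1) = 0.7942
  k=2: S(2,0) = 1.0803; S(2,1) = 0.8800; S(2,2) = 0.7168
Terminal payoffs V(N, i) = max(S_T - K, 0):
  V(2,0) = 0.170288; V(2,1) = 0.000000; V(2,2) = 0.000000
Backward induction: V(k, i) = exp(-r*dt) * [p * V(k+1, i) + (1-p) * V(k+1, i+1)]; then take max(V_cont, immediate exercise) for American.
  V(1,0) = exp(-r*dt) * [p*0.170288 + (1-p)*0.000000] = 0.078285; exercise = 0.065015; V(1,0) = max -> 0.078285
  V(1,1) = exp(-r*dt) * [p*0.000000 + (1-p)*0.000000] = 0.000000; exercise = 0.000000; V(1,1) = max -> 0.000000
  V(0,0) = exp(-r*dt) * [p*0.078285 + (1-p)*0.000000] = 0.035990; exercise = 0.000000; V(0,0) = max -> 0.035990


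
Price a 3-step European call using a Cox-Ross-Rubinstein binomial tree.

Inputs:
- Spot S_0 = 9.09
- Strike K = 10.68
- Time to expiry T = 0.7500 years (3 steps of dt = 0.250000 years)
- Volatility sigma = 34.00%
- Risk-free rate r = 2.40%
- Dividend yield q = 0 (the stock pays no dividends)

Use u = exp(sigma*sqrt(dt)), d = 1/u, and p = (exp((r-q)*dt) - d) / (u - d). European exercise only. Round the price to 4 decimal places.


Answer: Price = V(0,0) = 0.5028

Derivation:
dt = T/N = 0.250000
u = exp(sigma*sqrt(dt)) = 1.185305; d = 1/u = 0.843665
p = (exp((r-q)*dt) - d) / (u - d) = 0.475217
Discount per step: exp(-r*dt) = 0.994018
Stock lattice S(k, i) with i counting down-moves:
  k=0: S(0,0) = 9.0900
  k=1: S(1,0) = 10.7744; S(1,1) = 7.6689
  k=2: S(2,0) = 12.7710; S(2,1) = 9.0900; S(2,2) = 6.4700
  k=3: S(3,0) = 15.1375; S(3,1) = 10.7744; S(3,2) = 7.6689; S(3,3) = 5.4585
Terminal payoffs V(N, i) = max(S_T - K, 0):
  V(3,0) = 4.457497; V(3,1) = 0.094421; V(3,2) = 0.000000; V(3,3) = 0.000000
Backward induction: V(k, i) = exp(-r*dt) * [p * V(k+1, i) + (1-p) * V(k+1, i+1)].
  V(2,0) = exp(-r*dt) * [p*4.457497 + (1-p)*0.094421] = 2.154862
  V(2,1) = exp(-r*dt) * [p*0.094421 + (1-p)*0.000000] = 0.044602
  V(2,2) = exp(-r*dt) * [p*0.000000 + (1-p)*0.000000] = 0.000000
  V(1,0) = exp(-r*dt) * [p*2.154862 + (1-p)*0.044602] = 1.041168
  V(1,1) = exp(-r*dt) * [p*0.044602 + (1-p)*0.000000] = 0.021069
  V(0,0) = exp(-r*dt) * [p*1.041168 + (1-p)*0.021069] = 0.502812


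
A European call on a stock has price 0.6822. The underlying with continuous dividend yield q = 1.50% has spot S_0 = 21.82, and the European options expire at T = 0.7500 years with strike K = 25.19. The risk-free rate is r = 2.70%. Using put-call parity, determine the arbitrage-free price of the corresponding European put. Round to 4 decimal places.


Answer: Put price = 3.7913

Derivation:
Put-call parity: C - P = S_0 * exp(-qT) - K * exp(-rT).
S_0 * exp(-qT) = 21.8200 * 0.98881304 = 21.57590063
K * exp(-rT) = 25.1900 * 0.97995365 = 24.68503255
P = C - S*exp(-qT) + K*exp(-rT)
P = 0.6822 - 21.57590063 + 24.68503255 = 3.7913


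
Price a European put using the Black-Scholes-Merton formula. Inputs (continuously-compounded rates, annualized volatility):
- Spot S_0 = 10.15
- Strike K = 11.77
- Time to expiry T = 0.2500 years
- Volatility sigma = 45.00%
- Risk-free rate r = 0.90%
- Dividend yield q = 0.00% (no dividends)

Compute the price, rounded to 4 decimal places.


Answer: Price = 1.9751

Derivation:
d1 = (ln(S/K) + (r - q + 0.5*sigma^2) * T) / (sigma * sqrt(T)) = -0.53563429
d2 = d1 - sigma * sqrt(T) = -0.76063429
exp(-rT) = 0.99775253; exp(-qT) = 1.00000000
P = K * exp(-rT) * N(-d2) - S_0 * exp(-qT) * N(-d1)
N(-d1) = 0.70389434; N(-d2) = 0.77656223
P = 11.7700 * 0.99775253 * 0.77656223 - 10.1500 * 1.00000000 * 0.70389434 = 1.9751


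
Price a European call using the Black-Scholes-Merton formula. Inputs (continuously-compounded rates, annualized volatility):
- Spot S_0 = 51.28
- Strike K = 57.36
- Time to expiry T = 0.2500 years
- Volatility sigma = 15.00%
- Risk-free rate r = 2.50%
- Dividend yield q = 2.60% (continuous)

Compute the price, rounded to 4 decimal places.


Answer: Price = 0.1191

Derivation:
d1 = (ln(S/K) + (r - q + 0.5*sigma^2) * T) / (sigma * sqrt(T)) = -1.45978512
d2 = d1 - sigma * sqrt(T) = -1.53478512
exp(-rT) = 0.99376949; exp(-qT) = 0.99352108
C = S_0 * exp(-qT) * N(d1) - K * exp(-rT) * N(d2)
N(d1) = 0.07217457; N(d2) = 0.06241831
C = 51.2800 * 0.99352108 * 0.07217457 - 57.3600 * 0.99376949 * 0.06241831 = 0.1191


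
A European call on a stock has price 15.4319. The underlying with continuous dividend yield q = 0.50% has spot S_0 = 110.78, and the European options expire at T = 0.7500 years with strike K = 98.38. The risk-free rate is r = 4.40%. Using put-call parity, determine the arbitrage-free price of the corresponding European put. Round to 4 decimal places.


Put-call parity: C - P = S_0 * exp(-qT) - K * exp(-rT).
S_0 * exp(-qT) = 110.7800 * 0.99625702 = 110.36535295
K * exp(-rT) = 98.3800 * 0.96753856 = 95.18644349
P = C - S*exp(-qT) + K*exp(-rT)
P = 15.4319 - 110.36535295 + 95.18644349 = 0.2530

Answer: Put price = 0.2530


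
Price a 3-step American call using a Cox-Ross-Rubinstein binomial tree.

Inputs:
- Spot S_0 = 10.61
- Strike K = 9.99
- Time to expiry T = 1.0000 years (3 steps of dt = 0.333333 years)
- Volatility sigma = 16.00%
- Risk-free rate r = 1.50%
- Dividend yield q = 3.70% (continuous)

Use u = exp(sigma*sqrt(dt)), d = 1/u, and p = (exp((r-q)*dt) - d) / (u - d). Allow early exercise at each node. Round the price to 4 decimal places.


dt = T/N = 0.333333
u = exp(sigma*sqrt(dt)) = 1.096777; d = 1/u = 0.911762
p = (exp((r-q)*dt) - d) / (u - d) = 0.437431
Discount per step: exp(-r*dt) = 0.995012
Stock lattice S(k, i) with i counting down-moves:
  k=0: S(0,0) = 10.6100
  k=1: S(1,0) = 11.6368; S(1,1) = 9.6738
  k=2: S(2,0) = 12.7630; S(2,1) = 10.6100; S(2,2) = 8.8202
  k=3: S(3,0) = 13.9981; S(3,1) = 11.6368; S(3,2) = 9.6738; S(3,3) = 8.0419
Terminal payoffs V(N, i) = max(S_T - K, 0):
  V(3,0) = 4.008149; V(3,1) = 1.646806; V(3,2) = 0.000000; V(3,3) = 0.000000
Backward induction: V(k, i) = exp(-r*dt) * [p * V(k+1, i) + (1-p) * V(k+1, i+1)]; then take max(V_cont, immediate exercise) for American.
  V(2,0) = exp(-r*dt) * [p*4.008149 + (1-p)*1.646806] = 2.666365; exercise = 2.772983; V(2,0) = max -> 2.772983
  V(2,1) = exp(-r*dt) * [p*1.646806 + (1-p)*0.000000] = 0.716771; exercise = 0.620000; V(2,1) = max -> 0.716771
  V(2,2) = exp(-r*dt) * [p*0.000000 + (1-p)*0.000000] = 0.000000; exercise = 0.000000; V(2,2) = max -> 0.000000
  V(1,0) = exp(-r*dt) * [p*2.772983 + (1-p)*0.716771] = 1.608161; exercise = 1.646806; V(1,0) = max -> 1.646806
  V(1,1) = exp(-r*dt) * [p*0.716771 + (1-p)*0.000000] = 0.311974; exercise = 0.000000; V(1,1) = max -> 0.311974
  V(0,0) = exp(-r*dt) * [p*1.646806 + (1-p)*0.311974] = 0.891403; exercise = 0.620000; V(0,0) = max -> 0.891403

Answer: Price = V(0,0) = 0.8914


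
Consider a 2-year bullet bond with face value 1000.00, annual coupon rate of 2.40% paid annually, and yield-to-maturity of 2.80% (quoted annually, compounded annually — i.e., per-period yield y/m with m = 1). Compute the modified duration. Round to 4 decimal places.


Answer: Modified duration = 1.9226

Derivation:
Coupon per period c = face * coupon_rate / m = 24.000000
Periods per year m = 1; per-period yield y/m = 0.028000
Number of cashflows N = 2
Cashflows (t years, CF_t, discount factor 1/(1+y/m)^(m*t), PV):
  t = 1.0000: CF_t = 24.000000, DF = 0.972763, PV = 23.346304
  t = 2.0000: CF_t = 1024.000000, DF = 0.946267, PV = 968.977577
Price P = sum_t PV_t = 992.323881
First compute Macaulay numerator sum_t t * PV_t:
  t * PV_t at t = 1.0000: 23.346304
  t * PV_t at t = 2.0000: 1937.955155
Macaulay duration D = 1961.301458 / 992.323881 = 1.976473
Modified duration = D / (1 + y/m) = 1.976473 / (1 + 0.028000) = 1.922639


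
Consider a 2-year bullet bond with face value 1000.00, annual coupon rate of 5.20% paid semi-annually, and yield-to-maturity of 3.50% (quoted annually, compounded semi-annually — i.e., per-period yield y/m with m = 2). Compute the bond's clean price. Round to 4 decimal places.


Answer: Price = 1032.5630

Derivation:
Coupon per period c = face * coupon_rate / m = 26.000000
Periods per year m = 2; per-period yield y/m = 0.017500
Number of cashflows N = 4
Cashflows (t years, CF_t, discount factor 1/(1+y/m)^(m*t), PV):
  t = 0.5000: CF_t = 26.000000, DF = 0.982801, PV = 25.552826
  t = 1.0000: CF_t = 26.000000, DF = 0.965898, PV = 25.113342
  t = 1.5000: CF_t = 26.000000, DF = 0.949285, PV = 24.681417
  t = 2.0000: CF_t = 1026.000000, DF = 0.932959, PV = 957.215427
Price P = sum_t PV_t = 1032.563012


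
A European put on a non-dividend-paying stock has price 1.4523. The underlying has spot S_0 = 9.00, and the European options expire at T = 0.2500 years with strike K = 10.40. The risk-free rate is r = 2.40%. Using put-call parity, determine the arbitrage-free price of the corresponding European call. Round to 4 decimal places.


Answer: Call price = 0.1145

Derivation:
Put-call parity: C - P = S_0 * exp(-qT) - K * exp(-rT).
S_0 * exp(-qT) = 9.0000 * 1.00000000 = 9.00000000
K * exp(-rT) = 10.4000 * 0.99401796 = 10.33778683
C = P + S*exp(-qT) - K*exp(-rT)
C = 1.4523 + 9.00000000 - 10.33778683 = 0.1145


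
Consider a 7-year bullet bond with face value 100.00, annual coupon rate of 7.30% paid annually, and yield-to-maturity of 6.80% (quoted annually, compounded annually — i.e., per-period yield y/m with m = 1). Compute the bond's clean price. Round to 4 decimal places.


Coupon per period c = face * coupon_rate / m = 7.300000
Periods per year m = 1; per-period yield y/m = 0.068000
Number of cashflows N = 7
Cashflows (t years, CF_t, discount factor 1/(1+y/m)^(m*t), PV):
  t = 1.0000: CF_t = 7.300000, DF = 0.936330, PV = 6.835206
  t = 2.0000: CF_t = 7.300000, DF = 0.876713, PV = 6.400006
  t = 3.0000: CF_t = 7.300000, DF = 0.820892, PV = 5.992515
  t = 4.0000: CF_t = 7.300000, DF = 0.768626, PV = 5.610969
  t = 5.0000: CF_t = 7.300000, DF = 0.719687, PV = 5.253716
  t = 6.0000: CF_t = 7.300000, DF = 0.673864, PV = 4.919210
  t = 7.0000: CF_t = 107.300000, DF = 0.630959, PV = 67.701915
Price P = sum_t PV_t = 102.713536

Answer: Price = 102.7135


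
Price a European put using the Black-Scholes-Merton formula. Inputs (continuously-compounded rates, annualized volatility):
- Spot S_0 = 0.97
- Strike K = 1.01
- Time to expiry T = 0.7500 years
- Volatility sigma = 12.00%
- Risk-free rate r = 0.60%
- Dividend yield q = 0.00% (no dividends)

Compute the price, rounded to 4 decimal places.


d1 = (ln(S/K) + (r - q + 0.5*sigma^2) * T) / (sigma * sqrt(T)) = -0.29357817
d2 = d1 - sigma * sqrt(T) = -0.39750122
exp(-rT) = 0.99551011; exp(-qT) = 1.00000000
P = K * exp(-rT) * N(-d2) - S_0 * exp(-qT) * N(-d1)
N(-d1) = 0.61545987; N(-d2) = 0.65450106
P = 1.0100 * 0.99551011 * 0.65450106 - 0.9700 * 1.00000000 * 0.61545987 = 0.0611

Answer: Price = 0.0611


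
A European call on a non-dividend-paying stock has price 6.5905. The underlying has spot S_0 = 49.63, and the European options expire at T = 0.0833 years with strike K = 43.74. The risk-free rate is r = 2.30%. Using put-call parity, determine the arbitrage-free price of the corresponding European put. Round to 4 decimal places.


Put-call parity: C - P = S_0 * exp(-qT) - K * exp(-rT).
S_0 * exp(-qT) = 49.6300 * 1.00000000 = 49.63000000
K * exp(-rT) = 43.7400 * 0.99808593 = 43.65627876
P = C - S*exp(-qT) + K*exp(-rT)
P = 6.5905 - 49.63000000 + 43.65627876 = 0.6168

Answer: Put price = 0.6168


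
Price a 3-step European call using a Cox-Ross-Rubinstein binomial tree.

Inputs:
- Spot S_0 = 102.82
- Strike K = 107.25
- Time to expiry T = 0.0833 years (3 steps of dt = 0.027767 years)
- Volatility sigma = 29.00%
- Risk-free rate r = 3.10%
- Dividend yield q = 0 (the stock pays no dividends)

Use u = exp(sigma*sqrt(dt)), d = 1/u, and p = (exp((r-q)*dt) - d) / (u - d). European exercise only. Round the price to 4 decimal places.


dt = T/N = 0.027767
u = exp(sigma*sqrt(dt)) = 1.049510; d = 1/u = 0.952825
p = (exp((r-q)*dt) - d) / (u - d) = 0.496828
Discount per step: exp(-r*dt) = 0.999140
Stock lattice S(k, i) with i counting down-moves:
  k=0: S(0,0) = 102.8200
  k=1: S(1,0) = 107.9106; S(1,1) = 97.9695
  k=2: S(2,0) = 113.2533; S(2,1) = 102.8200; S(2,2) = 93.3478
  k=3: S(3,0) = 118.8605; S(3,1) = 107.9106; S(3,2) = 97.9695; S(3,3) = 88.9442
Terminal payoffs V(N, i) = max(S_T - K, 0):
  V(3,0) = 11.610541; V(3,1) = 0.660648; V(3,2) = 0.000000; V(3,3) = 0.000000
Backward induction: V(k, i) = exp(-r*dt) * [p * V(k+1, i) + (1-p) * V(k+1, i+1)].
  V(2,0) = exp(-r*dt) * [p*11.610541 + (1-p)*0.660648] = 6.095613
  V(2,1) = exp(-r*dt) * [p*0.660648 + (1-p)*0.000000] = 0.327946
  V(2,2) = exp(-r*dt) * [p*0.000000 + (1-p)*0.000000] = 0.000000
  V(1,0) = exp(-r*dt) * [p*6.095613 + (1-p)*0.327946] = 3.190737
  V(1,1) = exp(-r*dt) * [p*0.327946 + (1-p)*0.000000] = 0.162793
  V(0,0) = exp(-r*dt) * [p*3.190737 + (1-p)*0.162793] = 1.665726

Answer: Price = V(0,0) = 1.6657


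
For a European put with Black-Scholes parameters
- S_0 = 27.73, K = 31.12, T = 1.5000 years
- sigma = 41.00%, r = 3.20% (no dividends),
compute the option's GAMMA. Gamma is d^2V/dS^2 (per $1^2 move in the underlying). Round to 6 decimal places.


Answer: Gamma = 0.028455

Derivation:
d1 = 0.1169763989; d2 = -0.3851689983
phi(d1) = 0.3962221373; exp(-qT) = 1.0000000000; exp(-rT) = 0.9531337871
Gamma = exp(-qT) * phi(d1) / (S * sigma * sqrt(T)) = 1.0000000000 * 0.3962221373 / (27.7300 * 0.4100 * 1.2247448714) = 0.028455


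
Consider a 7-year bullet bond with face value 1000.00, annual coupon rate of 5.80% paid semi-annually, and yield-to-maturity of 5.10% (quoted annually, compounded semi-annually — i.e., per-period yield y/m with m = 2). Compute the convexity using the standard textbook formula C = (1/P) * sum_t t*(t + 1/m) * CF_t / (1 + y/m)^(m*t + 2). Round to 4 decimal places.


Answer: Convexity = 39.3902

Derivation:
Coupon per period c = face * coupon_rate / m = 29.000000
Periods per year m = 2; per-period yield y/m = 0.025500
Number of cashflows N = 14
Cashflows (t years, CF_t, discount factor 1/(1+y/m)^(m*t), PV):
  t = 0.5000: CF_t = 29.000000, DF = 0.975134, PV = 28.278888
  t = 1.0000: CF_t = 29.000000, DF = 0.950886, PV = 27.575708
  t = 1.5000: CF_t = 29.000000, DF = 0.927242, PV = 26.890012
  t = 2.0000: CF_t = 29.000000, DF = 0.904185, PV = 26.221368
  t = 2.5000: CF_t = 29.000000, DF = 0.881702, PV = 25.569349
  t = 3.0000: CF_t = 29.000000, DF = 0.859777, PV = 24.933544
  t = 3.5000: CF_t = 29.000000, DF = 0.838398, PV = 24.313548
  t = 4.0000: CF_t = 29.000000, DF = 0.817551, PV = 23.708970
  t = 4.5000: CF_t = 29.000000, DF = 0.797222, PV = 23.119424
  t = 5.0000: CF_t = 29.000000, DF = 0.777398, PV = 22.544539
  t = 5.5000: CF_t = 29.000000, DF = 0.758067, PV = 21.983948
  t = 6.0000: CF_t = 29.000000, DF = 0.739217, PV = 21.437297
  t = 6.5000: CF_t = 29.000000, DF = 0.720836, PV = 20.904239
  t = 7.0000: CF_t = 1029.000000, DF = 0.702912, PV = 723.296009
Price P = sum_t PV_t = 1040.776843
Convexity numerator sum_t t*(t + 1/m) * CF_t / (1+y/m)^(m*t + 2):
  t = 0.5000: term = 13.445006
  t = 1.0000: term = 39.332051
  t = 1.5000: term = 76.708048
  t = 2.0000: term = 124.667719
  t = 2.5000: term = 182.351613
  t = 3.0000: term = 248.944181
  t = 3.5000: term = 323.671940
  t = 4.0000: term = 405.801694
  t = 4.5000: term = 494.638828
  t = 5.0000: term = 589.525663
  t = 5.5000: term = 689.839879
  t = 6.0000: term = 794.992990
  t = 6.5000: term = 904.428885
  t = 7.0000: term = 36108.050643
Convexity = (1/P) * sum = 40996.399139 / 1040.776843 = 39.390191


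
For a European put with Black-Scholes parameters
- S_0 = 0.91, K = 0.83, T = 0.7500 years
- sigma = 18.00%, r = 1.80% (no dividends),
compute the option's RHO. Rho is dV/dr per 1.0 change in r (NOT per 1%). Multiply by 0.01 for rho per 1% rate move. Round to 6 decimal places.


Answer: Rho = -0.168646

Derivation:
d1 = 0.7548463372; d2 = 0.5989617646
phi(d1) = 0.3000413353; exp(-qT) = 1.0000000000; exp(-rT) = 0.9865907163
N(-d2) = 0.2745991911
Rho = -K*T*exp(-rT)*N(-d2) = -0.8300 * 0.7500 * 0.9865907163 * 0.2745991911 = -0.168646


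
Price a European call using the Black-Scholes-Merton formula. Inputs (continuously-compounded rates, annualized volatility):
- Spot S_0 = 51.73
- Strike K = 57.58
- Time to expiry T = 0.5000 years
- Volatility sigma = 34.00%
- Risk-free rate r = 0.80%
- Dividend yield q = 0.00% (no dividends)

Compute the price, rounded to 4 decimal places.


Answer: Price = 2.8786

Derivation:
d1 = (ln(S/K) + (r - q + 0.5*sigma^2) * T) / (sigma * sqrt(T)) = -0.30878688
d2 = d1 - sigma * sqrt(T) = -0.54920319
exp(-rT) = 0.99600799; exp(-qT) = 1.00000000
C = S_0 * exp(-qT) * N(d1) - K * exp(-rT) * N(d2)
N(d1) = 0.37874182; N(d2) = 0.29143301
C = 51.7300 * 1.00000000 * 0.37874182 - 57.5800 * 0.99600799 * 0.29143301 = 2.8786


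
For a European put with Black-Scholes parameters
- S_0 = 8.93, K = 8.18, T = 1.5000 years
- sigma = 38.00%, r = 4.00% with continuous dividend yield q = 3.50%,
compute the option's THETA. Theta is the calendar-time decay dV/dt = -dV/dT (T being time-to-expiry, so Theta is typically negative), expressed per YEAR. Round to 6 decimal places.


Answer: Theta = -0.417207

Derivation:
d1 = 0.4373074989; d2 = -0.0280955522
phi(d1) = 0.3625628438; exp(-qT) = 0.9488543211; exp(-rT) = 0.9417645336
Theta = -S*exp(-qT)*phi(d1)*sigma/(2*sqrt(T)) + r*K*exp(-rT)*N(-d2) - q*S*exp(-qT)*N(-d1)
N(-d1) = 0.3309441788; N(-d2) = 0.5112070293; sqrt(T) = 1.2247448714
Term 1 = -8.9300 * 0.9488543211 * 0.3625628438 * 0.3800 / (2 * 1.2247448714) = -0.4765870800
Term 2 = 0.0400 * 8.1800 * 0.9417645336 * 0.5112070293 = 0.1575260717
Term 3 = -0.0350 * 8.9300 * 0.9488543211 * 0.3309441788 = -0.0981462678
Theta = -0.4765870800 + (0.1575260717) + (-0.0981462678) = -0.417207


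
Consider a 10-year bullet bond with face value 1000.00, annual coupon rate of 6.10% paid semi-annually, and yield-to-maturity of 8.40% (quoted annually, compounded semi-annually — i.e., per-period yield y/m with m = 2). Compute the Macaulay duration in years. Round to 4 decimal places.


Answer: Macaulay duration = 7.3891 years

Derivation:
Coupon per period c = face * coupon_rate / m = 30.500000
Periods per year m = 2; per-period yield y/m = 0.042000
Number of cashflows N = 20
Cashflows (t years, CF_t, discount factor 1/(1+y/m)^(m*t), PV):
  t = 0.5000: CF_t = 30.500000, DF = 0.959693, PV = 29.270633
  t = 1.0000: CF_t = 30.500000, DF = 0.921010, PV = 28.090819
  t = 1.5000: CF_t = 30.500000, DF = 0.883887, PV = 26.958560
  t = 2.0000: CF_t = 30.500000, DF = 0.848260, PV = 25.871938
  t = 2.5000: CF_t = 30.500000, DF = 0.814069, PV = 24.829115
  t = 3.0000: CF_t = 30.500000, DF = 0.781257, PV = 23.828326
  t = 3.5000: CF_t = 30.500000, DF = 0.749766, PV = 22.867875
  t = 4.0000: CF_t = 30.500000, DF = 0.719545, PV = 21.946137
  t = 4.5000: CF_t = 30.500000, DF = 0.690543, PV = 21.061552
  t = 5.0000: CF_t = 30.500000, DF = 0.662709, PV = 20.212622
  t = 5.5000: CF_t = 30.500000, DF = 0.635997, PV = 19.397910
  t = 6.0000: CF_t = 30.500000, DF = 0.610362, PV = 18.616036
  t = 6.5000: CF_t = 30.500000, DF = 0.585760, PV = 17.865678
  t = 7.0000: CF_t = 30.500000, DF = 0.562150, PV = 17.145564
  t = 7.5000: CF_t = 30.500000, DF = 0.539491, PV = 16.454476
  t = 8.0000: CF_t = 30.500000, DF = 0.517746, PV = 15.791244
  t = 8.5000: CF_t = 30.500000, DF = 0.496877, PV = 15.154744
  t = 9.0000: CF_t = 30.500000, DF = 0.476849, PV = 14.543901
  t = 9.5000: CF_t = 30.500000, DF = 0.457629, PV = 13.957678
  t = 10.0000: CF_t = 1030.500000, DF = 0.439183, PV = 452.578185
Price P = sum_t PV_t = 846.442992
Macaulay numerator sum_t t * PV_t:
  t * PV_t at t = 0.5000: 14.635317
  t * PV_t at t = 1.0000: 28.090819
  t * PV_t at t = 1.5000: 40.437839
  t * PV_t at t = 2.0000: 51.743876
  t * PV_t at t = 2.5000: 62.072788
  t * PV_t at t = 3.0000: 71.484977
  t * PV_t at t = 3.5000: 80.037562
  t * PV_t at t = 4.0000: 87.784548
  t * PV_t at t = 4.5000: 94.776984
  t * PV_t at t = 5.0000: 101.063109
  t * PV_t at t = 5.5000: 106.688503
  t * PV_t at t = 6.0000: 111.696216
  t * PV_t at t = 6.5000: 116.126904
  t * PV_t at t = 7.0000: 120.018947
  t * PV_t at t = 7.5000: 123.408570
  t * PV_t at t = 8.0000: 126.329950
  t * PV_t at t = 8.5000: 128.815328
  t * PV_t at t = 9.0000: 130.895105
  t * PV_t at t = 9.5000: 132.597942
  t * PV_t at t = 10.0000: 4525.781854
Macaulay duration D = (sum_t t * PV_t) / P = 6254.487139 / 846.442992 = 7.389142


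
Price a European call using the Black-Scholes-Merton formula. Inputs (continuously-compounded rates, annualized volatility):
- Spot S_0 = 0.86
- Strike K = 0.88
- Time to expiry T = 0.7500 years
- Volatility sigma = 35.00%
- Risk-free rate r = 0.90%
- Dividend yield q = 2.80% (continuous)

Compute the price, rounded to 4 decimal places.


d1 = (ln(S/K) + (r - q + 0.5*sigma^2) * T) / (sigma * sqrt(T)) = 0.02869590
d2 = d1 - sigma * sqrt(T) = -0.27441299
exp(-rT) = 0.99327273; exp(-qT) = 0.97921896
C = S_0 * exp(-qT) * N(d1) - K * exp(-rT) * N(d2)
N(d1) = 0.51144644; N(d2) = 0.39188363
C = 0.8600 * 0.97921896 * 0.51144644 - 0.8800 * 0.99327273 * 0.39188363 = 0.0882

Answer: Price = 0.0882


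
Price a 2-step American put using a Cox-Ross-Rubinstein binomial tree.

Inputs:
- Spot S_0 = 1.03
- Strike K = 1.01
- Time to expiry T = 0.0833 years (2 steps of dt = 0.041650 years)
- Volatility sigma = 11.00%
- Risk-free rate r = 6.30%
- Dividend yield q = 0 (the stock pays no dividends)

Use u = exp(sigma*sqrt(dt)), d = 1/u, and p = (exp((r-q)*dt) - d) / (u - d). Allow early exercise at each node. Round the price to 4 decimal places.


Answer: Price = V(0,0) = 0.0050

Derivation:
dt = T/N = 0.041650
u = exp(sigma*sqrt(dt)) = 1.022703; d = 1/u = 0.977801
p = (exp((r-q)*dt) - d) / (u - d) = 0.552902
Discount per step: exp(-r*dt) = 0.997379
Stock lattice S(k, i) with i counting down-moves:
  k=0: S(0,0) = 1.0300
  k=1: S(1,0) = 1.0534; S(1,1) = 1.0071
  k=2: S(2,0) = 1.0773; S(2,1) = 1.0300; S(2,2) = 0.9848
Terminal payoffs V(N, i) = max(K - S_T, 0):
  V(2,0) = 0.000000; V(2,1) = 0.000000; V(2,2) = 0.025222
Backward induction: V(k, i) = exp(-r*dt) * [p * V(k+1, i) + (1-p) * V(k+1, i+1)]; then take max(V_cont, immediate exercise) for American.
  V(1,0) = exp(-r*dt) * [p*0.000000 + (1-p)*0.000000] = 0.000000; exercise = 0.000000; V(1,0) = max -> 0.000000
  V(1,1) = exp(-r*dt) * [p*0.000000 + (1-p)*0.025222] = 0.011247; exercise = 0.002865; V(1,1) = max -> 0.011247
  V(0,0) = exp(-r*dt) * [p*0.000000 + (1-p)*0.011247] = 0.005016; exercise = 0.000000; V(0,0) = max -> 0.005016


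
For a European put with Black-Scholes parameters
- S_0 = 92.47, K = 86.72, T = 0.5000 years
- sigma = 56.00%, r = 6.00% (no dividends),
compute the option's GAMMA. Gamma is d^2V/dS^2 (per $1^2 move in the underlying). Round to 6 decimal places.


d1 = 0.4358801409; d2 = 0.0399003434
phi(d1) = 0.3627888546; exp(-qT) = 1.0000000000; exp(-rT) = 0.9704455335
Gamma = exp(-qT) * phi(d1) / (S * sigma * sqrt(T)) = 1.0000000000 * 0.3627888546 / (92.4700 * 0.5600 * 0.7071067812) = 0.009908

Answer: Gamma = 0.009908


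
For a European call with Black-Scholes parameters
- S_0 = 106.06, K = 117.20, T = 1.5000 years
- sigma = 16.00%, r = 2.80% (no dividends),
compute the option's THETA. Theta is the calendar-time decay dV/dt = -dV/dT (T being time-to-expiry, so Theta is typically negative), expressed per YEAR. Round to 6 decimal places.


d1 = -0.1973722565; d2 = -0.3933314360
phi(d1) = 0.3912469092; exp(-qT) = 1.0000000000; exp(-rT) = 0.9588697806
Theta = -S*exp(-qT)*phi(d1)*sigma/(2*sqrt(T)) - r*K*exp(-rT)*N(d2) + q*S*exp(-qT)*N(d1)
N(d1) = 0.4217681193; N(d2) = 0.3470373515; sqrt(T) = 1.2247448714
Term 1 = -106.0600 * 1.0000000000 * 0.3912469092 * 0.1600 / (2 * 1.2247448714) = -2.7104843243
Term 2 = -0.0280 * 117.2000 * 0.9588697806 * 0.3470373515 = -1.0919971252
Term 3 = 0 (no dividend yield, q = 0)
Theta = -2.7104843243 + (-1.0919971252) + (0.0000000000) = -3.802481

Answer: Theta = -3.802481


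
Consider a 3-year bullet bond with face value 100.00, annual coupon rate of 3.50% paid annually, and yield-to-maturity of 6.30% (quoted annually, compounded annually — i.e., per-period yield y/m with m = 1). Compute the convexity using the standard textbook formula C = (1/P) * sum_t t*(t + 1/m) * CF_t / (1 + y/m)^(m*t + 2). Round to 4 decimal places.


Coupon per period c = face * coupon_rate / m = 3.500000
Periods per year m = 1; per-period yield y/m = 0.063000
Number of cashflows N = 3
Cashflows (t years, CF_t, discount factor 1/(1+y/m)^(m*t), PV):
  t = 1.0000: CF_t = 3.500000, DF = 0.940734, PV = 3.292568
  t = 2.0000: CF_t = 3.500000, DF = 0.884980, PV = 3.097430
  t = 3.0000: CF_t = 103.500000, DF = 0.832531, PV = 86.166917
Price P = sum_t PV_t = 92.556916
Convexity numerator sum_t t*(t + 1/m) * CF_t / (1+y/m)^(m*t + 2):
  t = 1.0000: term = 5.827714
  t = 2.0000: term = 16.446983
  t = 3.0000: term = 915.072014
Convexity = (1/P) * sum = 937.346711 / 92.556916 = 10.127247

Answer: Convexity = 10.1272


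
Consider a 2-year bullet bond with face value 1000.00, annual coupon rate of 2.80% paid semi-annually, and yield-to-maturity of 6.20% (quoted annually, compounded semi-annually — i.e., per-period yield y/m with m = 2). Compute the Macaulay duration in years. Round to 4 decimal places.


Answer: Macaulay duration = 1.9574 years

Derivation:
Coupon per period c = face * coupon_rate / m = 14.000000
Periods per year m = 2; per-period yield y/m = 0.031000
Number of cashflows N = 4
Cashflows (t years, CF_t, discount factor 1/(1+y/m)^(m*t), PV):
  t = 0.5000: CF_t = 14.000000, DF = 0.969932, PV = 13.579049
  t = 1.0000: CF_t = 14.000000, DF = 0.940768, PV = 13.170756
  t = 1.5000: CF_t = 14.000000, DF = 0.912481, PV = 12.774739
  t = 2.0000: CF_t = 1014.000000, DF = 0.885045, PV = 897.435601
Price P = sum_t PV_t = 936.960146
Macaulay numerator sum_t t * PV_t:
  t * PV_t at t = 0.5000: 6.789525
  t * PV_t at t = 1.0000: 13.170756
  t * PV_t at t = 1.5000: 19.162109
  t * PV_t at t = 2.0000: 1794.871202
Macaulay duration D = (sum_t t * PV_t) / P = 1833.993591 / 936.960146 = 1.957387


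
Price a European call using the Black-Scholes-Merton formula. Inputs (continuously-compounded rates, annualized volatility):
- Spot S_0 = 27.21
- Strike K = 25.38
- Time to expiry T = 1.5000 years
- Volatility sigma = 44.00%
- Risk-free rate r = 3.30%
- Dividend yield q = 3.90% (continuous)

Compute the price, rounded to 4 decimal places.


d1 = (ln(S/K) + (r - q + 0.5*sigma^2) * T) / (sigma * sqrt(T)) = 0.38194057
d2 = d1 - sigma * sqrt(T) = -0.15694718
exp(-rT) = 0.95170516; exp(-qT) = 0.94317824
C = S_0 * exp(-qT) * N(d1) - K * exp(-rT) * N(d2)
N(d1) = 0.64874728; N(d2) = 0.43764324
C = 27.2100 * 0.94317824 * 0.64874728 - 25.3800 * 0.95170516 * 0.43764324 = 6.0784

Answer: Price = 6.0784


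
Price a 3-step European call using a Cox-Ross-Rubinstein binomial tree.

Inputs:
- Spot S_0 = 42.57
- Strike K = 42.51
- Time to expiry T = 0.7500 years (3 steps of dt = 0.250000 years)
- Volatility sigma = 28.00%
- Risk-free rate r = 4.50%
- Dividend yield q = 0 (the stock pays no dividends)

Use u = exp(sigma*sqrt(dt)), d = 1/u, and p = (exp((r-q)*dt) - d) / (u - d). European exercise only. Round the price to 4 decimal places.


Answer: Price = V(0,0) = 5.1454

Derivation:
dt = T/N = 0.250000
u = exp(sigma*sqrt(dt)) = 1.150274; d = 1/u = 0.869358
p = (exp((r-q)*dt) - d) / (u - d) = 0.505331
Discount per step: exp(-r*dt) = 0.988813
Stock lattice S(k, i) with i counting down-moves:
  k=0: S(0,0) = 42.5700
  k=1: S(1,0) = 48.9672; S(1,1) = 37.0086
  k=2: S(2,0) = 56.3256; S(2,1) = 42.5700; S(2,2) = 32.1737
  k=3: S(3,0) = 64.7899; S(3,1) = 48.9672; S(3,2) = 37.0086; S(3,3) = 27.9705
Terminal payoffs V(N, i) = max(S_T - K, 0):
  V(3,0) = 22.279903; V(3,1) = 6.457156; V(3,2) = 0.000000; V(3,3) = 0.000000
Backward induction: V(k, i) = exp(-r*dt) * [p * V(k+1, i) + (1-p) * V(k+1, i+1)].
  V(2,0) = exp(-r*dt) * [p*22.279903 + (1-p)*6.457156] = 14.291194
  V(2,1) = exp(-r*dt) * [p*6.457156 + (1-p)*0.000000] = 3.226497
  V(2,2) = exp(-r*dt) * [p*0.000000 + (1-p)*0.000000] = 0.000000
  V(1,0) = exp(-r*dt) * [p*14.291194 + (1-p)*3.226497] = 8.719184
  V(1,1) = exp(-r*dt) * [p*3.226497 + (1-p)*0.000000] = 1.612208
  V(0,0) = exp(-r*dt) * [p*8.719184 + (1-p)*1.612208] = 5.145370


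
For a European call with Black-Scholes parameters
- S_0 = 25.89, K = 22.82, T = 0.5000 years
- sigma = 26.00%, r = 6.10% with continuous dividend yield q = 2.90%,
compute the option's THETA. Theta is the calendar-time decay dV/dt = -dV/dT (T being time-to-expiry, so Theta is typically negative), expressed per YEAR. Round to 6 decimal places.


d1 = 0.8654957049; d2 = 0.6816479418
phi(d1) = 0.2743145219; exp(-qT) = 0.9856046187; exp(-rT) = 0.9699604321
Theta = -S*exp(-qT)*phi(d1)*sigma/(2*sqrt(T)) - r*K*exp(-rT)*N(d2) + q*S*exp(-qT)*N(d1)
N(d1) = 0.8066166138; N(d2) = 0.7522692038; sqrt(T) = 0.7071067812
Term 1 = -25.8900 * 0.9856046187 * 0.2743145219 * 0.2600 / (2 * 0.7071067812) = -1.2868914926
Term 2 = -0.0610 * 22.8200 * 0.9699604321 * 0.7522692038 = -1.0157171293
Term 3 = 0.0290 * 25.8900 * 0.9856046187 * 0.8066166138 = 0.5968977492
Theta = -1.2868914926 + (-1.0157171293) + (0.5968977492) = -1.705711

Answer: Theta = -1.705711


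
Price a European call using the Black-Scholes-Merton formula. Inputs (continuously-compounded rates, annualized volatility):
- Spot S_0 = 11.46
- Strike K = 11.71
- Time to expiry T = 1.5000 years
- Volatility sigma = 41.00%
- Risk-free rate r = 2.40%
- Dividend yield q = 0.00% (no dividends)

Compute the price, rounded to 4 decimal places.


Answer: Price = 2.3385

Derivation:
d1 = (ln(S/K) + (r - q + 0.5*sigma^2) * T) / (sigma * sqrt(T)) = 0.27978855
d2 = d1 - sigma * sqrt(T) = -0.22235685
exp(-rT) = 0.96464029; exp(-qT) = 1.00000000
C = S_0 * exp(-qT) * N(d1) - K * exp(-rT) * N(d2)
N(d1) = 0.61018013; N(d2) = 0.41201805
C = 11.4600 * 1.00000000 * 0.61018013 - 11.7100 * 0.96464029 * 0.41201805 = 2.3385
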